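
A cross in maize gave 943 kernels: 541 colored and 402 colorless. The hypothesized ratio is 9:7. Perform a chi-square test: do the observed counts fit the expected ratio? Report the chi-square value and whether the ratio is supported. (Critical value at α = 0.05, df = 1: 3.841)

Total ratio parts = 16. Expected numbers out of 943:
  colored: 943 × 9/16 = 530.4375
  colorless: 943 × 7/16 = 412.5625
χ² = Σ (O − E)² / E
  colored: (541 − 530.4375)² / 530.4375 = 0.2103
  colorless: (402 − 412.5625)² / 412.5625 = 0.2704
χ² = 0.2103 + 0.2704 = 0.4807 ≈ 0.481
Degrees of freedom = 2 − 1 = 1; critical value at α = 0.05 is 3.841.
Since 0.481 < 3.841, we fail to reject the null hypothesis — the data are consistent with the 9:7 ratio.

0.481; consistent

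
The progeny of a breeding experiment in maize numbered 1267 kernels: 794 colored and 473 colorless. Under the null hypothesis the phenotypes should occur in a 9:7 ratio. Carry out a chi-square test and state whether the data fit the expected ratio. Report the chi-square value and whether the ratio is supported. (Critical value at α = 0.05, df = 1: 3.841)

Total ratio parts = 16. Expected numbers out of 1267:
  colored: 1267 × 9/16 = 712.6875
  colorless: 1267 × 7/16 = 554.3125
χ² = Σ (O − E)² / E
  colored: (794 − 712.6875)² / 712.6875 = 9.2772
  colorless: (473 − 554.3125)² / 554.3125 = 11.9278
χ² = 9.2772 + 11.9278 = 21.205
Degrees of freedom = 2 − 1 = 1; critical value at α = 0.05 is 3.841.
Since 21.205 > 3.841, we reject the null hypothesis — the data do not fit the 9:7 ratio.

21.205; not consistent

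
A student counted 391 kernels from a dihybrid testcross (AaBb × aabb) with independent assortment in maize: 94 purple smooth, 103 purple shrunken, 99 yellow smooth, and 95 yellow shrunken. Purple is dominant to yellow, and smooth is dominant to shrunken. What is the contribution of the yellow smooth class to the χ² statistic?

A dihybrid testcross with independent assortment gives a 1:1:1:1 ratio.
Under the 1:1:1:1 hypothesis (Σ ratio = 4, N = 391):
  purple smooth: 391 × 1/4 = 97.75
  purple shrunken: 391 × 1/4 = 97.75
  yellow smooth: 391 × 1/4 = 97.75
  yellow shrunken: 391 × 1/4 = 97.75
Contribution of yellow smooth: (99 − 97.75)² / 97.75 = 0.0160

0.016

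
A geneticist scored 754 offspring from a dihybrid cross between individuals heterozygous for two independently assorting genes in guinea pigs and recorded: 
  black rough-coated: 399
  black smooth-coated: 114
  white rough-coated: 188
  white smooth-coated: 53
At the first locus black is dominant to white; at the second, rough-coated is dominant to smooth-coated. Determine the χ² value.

A dihybrid F₂ with independent assortment and complete dominance at both loci gives a 9:3:3:1 phenotypic ratio.
Expected counts for N = 754 under a 9:3:3:1 ratio (total parts = 16):
  black rough-coated: 754 × 9/16 = 424.125
  black smooth-coated: 754 × 3/16 = 141.375
  white rough-coated: 754 × 3/16 = 141.375
  white smooth-coated: 754 × 1/16 = 47.125
χ² = Σ (O − E)² / E
  black rough-coated: (399 − 424.125)² / 424.125 = 1.4884
  black smooth-coated: (114 − 141.375)² / 141.375 = 5.3007
  white rough-coated: (188 − 141.375)² / 141.375 = 15.3768
  white smooth-coated: (53 − 47.125)² / 47.125 = 0.7324
χ² = 1.4884 + 5.3007 + 15.3768 + 0.7324 = 22.8983 ≈ 22.898

22.898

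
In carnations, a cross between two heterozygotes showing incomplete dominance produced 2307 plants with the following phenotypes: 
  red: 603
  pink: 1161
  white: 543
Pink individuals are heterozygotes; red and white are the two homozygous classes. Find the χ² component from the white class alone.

With incomplete dominance, a heterozygote × heterozygote cross gives a 1:2:1 phenotypic ratio.
Under the 1:2:1 hypothesis (Σ ratio = 4, N = 2307):
  red: 2307 × 1/4 = 576.75
  pink: 2307 × 2/4 = 1153.5
  white: 2307 × 1/4 = 576.75
Contribution of white: (543 − 576.75)² / 576.75 = 1.9750

1.975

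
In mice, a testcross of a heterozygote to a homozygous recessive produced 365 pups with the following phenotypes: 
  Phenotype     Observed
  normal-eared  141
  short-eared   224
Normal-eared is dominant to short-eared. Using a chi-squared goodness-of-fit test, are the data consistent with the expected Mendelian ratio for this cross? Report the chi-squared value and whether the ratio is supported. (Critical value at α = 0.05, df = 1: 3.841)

18.874; not consistent

A testcross of a heterozygote (Aa × aa) gives a 1:1 phenotypic ratio.
The 1:1 ratio has 2 parts, so with N = 365 the expected counts are:
  normal-eared: 365 × 1/2 = 182.5
  short-eared: 365 × 1/2 = 182.5
χ² = Σ (O − E)² / E
  normal-eared: (141 − 182.5)² / 182.5 = 9.4370
  short-eared: (224 − 182.5)² / 182.5 = 9.4370
χ² = 9.4370 + 9.4370 = 18.874
Degrees of freedom = 2 − 1 = 1; critical value at α = 0.05 is 3.841.
Since 18.874 > 3.841, we reject the null hypothesis — the data do not fit the 1:1 ratio.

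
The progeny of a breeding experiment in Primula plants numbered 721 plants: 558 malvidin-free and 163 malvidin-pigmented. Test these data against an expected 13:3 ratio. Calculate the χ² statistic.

7.042

The 13:3 ratio has 16 parts, so with N = 721 the expected counts are:
  malvidin-free: 721 × 13/16 = 585.8125
  malvidin-pigmented: 721 × 3/16 = 135.1875
χ² = Σ (O − E)² / E
  malvidin-free: (558 − 585.8125)² / 585.8125 = 1.3204
  malvidin-pigmented: (163 − 135.1875)² / 135.1875 = 5.7219
χ² = 1.3204 + 5.7219 = 7.0423 ≈ 7.042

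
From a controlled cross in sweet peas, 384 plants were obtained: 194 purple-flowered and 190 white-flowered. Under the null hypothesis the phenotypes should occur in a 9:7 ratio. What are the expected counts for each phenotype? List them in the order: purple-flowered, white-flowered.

216, 168

The 9:7 ratio has 16 parts, so with N = 384 the expected counts are:
  purple-flowered: 384 × 9/16 = 216
  white-flowered: 384 × 7/16 = 168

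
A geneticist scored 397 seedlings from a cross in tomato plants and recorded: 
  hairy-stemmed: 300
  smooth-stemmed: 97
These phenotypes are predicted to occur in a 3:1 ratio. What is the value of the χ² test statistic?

0.068

Under the 3:1 hypothesis (Σ ratio = 4, N = 397):
  hairy-stemmed: 397 × 3/4 = 297.75
  smooth-stemmed: 397 × 1/4 = 99.25
χ² = Σ (O − E)² / E
  hairy-stemmed: (300 − 297.75)² / 297.75 = 0.0170
  smooth-stemmed: (97 − 99.25)² / 99.25 = 0.0510
χ² = 0.0170 + 0.0510 = 0.068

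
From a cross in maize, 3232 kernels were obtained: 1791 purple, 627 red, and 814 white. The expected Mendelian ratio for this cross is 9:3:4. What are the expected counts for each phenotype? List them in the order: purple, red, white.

Total ratio parts = 16. Expected numbers out of 3232:
  purple: 3232 × 9/16 = 1818
  red: 3232 × 3/16 = 606
  white: 3232 × 4/16 = 808

1818, 606, 808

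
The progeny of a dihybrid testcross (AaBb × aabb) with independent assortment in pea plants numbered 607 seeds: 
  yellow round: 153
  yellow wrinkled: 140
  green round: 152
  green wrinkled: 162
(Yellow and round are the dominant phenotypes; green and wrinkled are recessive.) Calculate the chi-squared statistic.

1.613

A dihybrid testcross with independent assortment gives a 1:1:1:1 ratio.
Expected counts for N = 607 under a 1:1:1:1 ratio (total parts = 4):
  yellow round: 607 × 1/4 = 151.75
  yellow wrinkled: 607 × 1/4 = 151.75
  green round: 607 × 1/4 = 151.75
  green wrinkled: 607 × 1/4 = 151.75
χ² = Σ (O − E)² / E
  yellow round: (153 − 151.75)² / 151.75 = 0.0103
  yellow wrinkled: (140 − 151.75)² / 151.75 = 0.9098
  green round: (152 − 151.75)² / 151.75 = 0.0004
  green wrinkled: (162 − 151.75)² / 151.75 = 0.6923
χ² = 0.0103 + 0.9098 + 0.0004 + 0.6923 = 1.6128 ≈ 1.613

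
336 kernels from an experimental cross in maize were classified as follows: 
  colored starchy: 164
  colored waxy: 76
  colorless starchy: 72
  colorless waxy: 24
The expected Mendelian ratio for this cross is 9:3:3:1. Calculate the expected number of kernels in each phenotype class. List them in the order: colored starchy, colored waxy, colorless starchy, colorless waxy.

189, 63, 63, 21

The 9:3:3:1 ratio has 16 parts, so with N = 336 the expected counts are:
  colored starchy: 336 × 9/16 = 189
  colored waxy: 336 × 3/16 = 63
  colorless starchy: 336 × 3/16 = 63
  colorless waxy: 336 × 1/16 = 21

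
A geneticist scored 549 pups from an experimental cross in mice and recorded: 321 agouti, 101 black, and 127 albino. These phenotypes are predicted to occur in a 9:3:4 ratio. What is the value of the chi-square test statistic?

Under the 9:3:4 hypothesis (Σ ratio = 16, N = 549):
  agouti: 549 × 9/16 = 308.8125
  black: 549 × 3/16 = 102.9375
  albino: 549 × 4/16 = 137.25
χ² = Σ (O − E)² / E
  agouti: (321 − 308.8125)² / 308.8125 = 0.4810
  black: (101 − 102.9375)² / 102.9375 = 0.0365
  albino: (127 − 137.25)² / 137.25 = 0.7655
χ² = 0.4810 + 0.0365 + 0.7655 = 1.283

1.283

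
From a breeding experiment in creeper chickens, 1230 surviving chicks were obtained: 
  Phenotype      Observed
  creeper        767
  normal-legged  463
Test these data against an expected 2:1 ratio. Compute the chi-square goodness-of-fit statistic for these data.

Under the 2:1 hypothesis (Σ ratio = 3, N = 1230):
  creeper: 1230 × 2/3 = 820
  normal-legged: 1230 × 1/3 = 410
χ² = Σ (O − E)² / E
  creeper: (767 − 820)² / 820 = 3.4256
  normal-legged: (463 − 410)² / 410 = 6.8512
χ² = 3.4256 + 6.8512 = 10.2768 ≈ 10.277

10.277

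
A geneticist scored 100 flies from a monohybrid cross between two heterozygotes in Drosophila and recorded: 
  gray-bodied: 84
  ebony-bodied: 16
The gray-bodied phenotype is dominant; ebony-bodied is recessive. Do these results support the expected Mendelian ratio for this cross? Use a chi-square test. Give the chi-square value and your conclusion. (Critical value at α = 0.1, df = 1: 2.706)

4.320; not consistent

For a monohybrid cross between heterozygotes with complete dominance, the expected phenotypic ratio is 3:1.
Total ratio parts = 4. Expected numbers out of 100:
  gray-bodied: 100 × 3/4 = 75
  ebony-bodied: 100 × 1/4 = 25
χ² = Σ (O − E)² / E
  gray-bodied: (84 − 75)² / 75 = 1.0800
  ebony-bodied: (16 − 25)² / 25 = 3.2400
χ² = 1.0800 + 3.2400 = 4.320
Degrees of freedom = 2 − 1 = 1; critical value at α = 0.1 is 2.706.
Since 4.320 > 2.706, we reject the null hypothesis — the data do not fit the 3:1 ratio.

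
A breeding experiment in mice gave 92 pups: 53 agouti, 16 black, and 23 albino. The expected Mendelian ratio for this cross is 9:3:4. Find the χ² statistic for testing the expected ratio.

Expected counts for N = 92 under a 9:3:4 ratio (total parts = 16):
  agouti: 92 × 9/16 = 51.75
  black: 92 × 3/16 = 17.25
  albino: 92 × 4/16 = 23
χ² = Σ (O − E)² / E
  agouti: (53 − 51.75)² / 51.75 = 0.0302
  black: (16 − 17.25)² / 17.25 = 0.0906
  albino: (23 − 23)² / 23 = 0.0000
χ² = 0.0302 + 0.0906 + 0.0000 = 0.1208 ≈ 0.121

0.121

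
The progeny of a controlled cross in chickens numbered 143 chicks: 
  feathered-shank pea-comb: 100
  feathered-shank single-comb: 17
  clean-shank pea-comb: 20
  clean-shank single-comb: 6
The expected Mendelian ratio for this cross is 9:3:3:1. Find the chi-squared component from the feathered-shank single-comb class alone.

Under the 9:3:3:1 hypothesis (Σ ratio = 16, N = 143):
  feathered-shank pea-comb: 143 × 9/16 = 80.4375
  feathered-shank single-comb: 143 × 3/16 = 26.8125
  clean-shank pea-comb: 143 × 3/16 = 26.8125
  clean-shank single-comb: 143 × 1/16 = 8.9375
Contribution of feathered-shank single-comb: (17 − 26.8125)² / 26.8125 = 3.5911

3.591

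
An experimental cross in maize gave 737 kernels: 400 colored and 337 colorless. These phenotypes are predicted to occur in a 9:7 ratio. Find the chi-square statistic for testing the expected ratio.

1.169

The 9:7 ratio has 16 parts, so with N = 737 the expected counts are:
  colored: 737 × 9/16 = 414.5625
  colorless: 737 × 7/16 = 322.4375
χ² = Σ (O − E)² / E
  colored: (400 − 414.5625)² / 414.5625 = 0.5115
  colorless: (337 − 322.4375)² / 322.4375 = 0.6577
χ² = 0.5115 + 0.6577 = 1.1692 ≈ 1.169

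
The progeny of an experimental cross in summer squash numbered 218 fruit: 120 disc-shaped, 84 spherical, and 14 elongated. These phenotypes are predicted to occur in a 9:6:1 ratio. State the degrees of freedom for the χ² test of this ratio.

2

A goodness-of-fit test with 3 phenotype classes has df = 3 − 1 = 2.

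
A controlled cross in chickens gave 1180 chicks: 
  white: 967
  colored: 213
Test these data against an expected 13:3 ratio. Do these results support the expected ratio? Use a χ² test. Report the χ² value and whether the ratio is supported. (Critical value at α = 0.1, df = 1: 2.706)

Under the 13:3 hypothesis (Σ ratio = 16, N = 1180):
  white: 1180 × 13/16 = 958.75
  colored: 1180 × 3/16 = 221.25
χ² = Σ (O − E)² / E
  white: (967 − 958.75)² / 958.75 = 0.0710
  colored: (213 − 221.25)² / 221.25 = 0.3076
χ² = 0.0710 + 0.3076 = 0.3786 ≈ 0.379
Degrees of freedom = 2 − 1 = 1; critical value at α = 0.1 is 2.706.
Since 0.379 < 2.706, we fail to reject the null hypothesis — the data are consistent with the 13:3 ratio.

0.379; consistent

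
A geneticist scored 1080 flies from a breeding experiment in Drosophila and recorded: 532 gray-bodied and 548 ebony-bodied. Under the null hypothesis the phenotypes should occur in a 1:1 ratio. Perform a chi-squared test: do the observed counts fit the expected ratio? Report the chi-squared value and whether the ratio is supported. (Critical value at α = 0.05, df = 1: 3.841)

0.237; consistent

Under the 1:1 hypothesis (Σ ratio = 2, N = 1080):
  gray-bodied: 1080 × 1/2 = 540
  ebony-bodied: 1080 × 1/2 = 540
χ² = Σ (O − E)² / E
  gray-bodied: (532 − 540)² / 540 = 0.1185
  ebony-bodied: (548 − 540)² / 540 = 0.1185
χ² = 0.1185 + 0.1185 = 0.237
Degrees of freedom = 2 − 1 = 1; critical value at α = 0.05 is 3.841.
Since 0.237 < 3.841, we fail to reject the null hypothesis — the data are consistent with the 1:1 ratio.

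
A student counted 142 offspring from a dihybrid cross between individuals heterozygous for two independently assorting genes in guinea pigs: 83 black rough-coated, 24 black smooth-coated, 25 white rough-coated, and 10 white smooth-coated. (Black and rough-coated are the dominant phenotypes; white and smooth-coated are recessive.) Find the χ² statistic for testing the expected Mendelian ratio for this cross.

A dihybrid F₂ with independent assortment and complete dominance at both loci gives a 9:3:3:1 phenotypic ratio.
The 9:3:3:1 ratio has 16 parts, so with N = 142 the expected counts are:
  black rough-coated: 142 × 9/16 = 79.875
  black smooth-coated: 142 × 3/16 = 26.625
  white rough-coated: 142 × 3/16 = 26.625
  white smooth-coated: 142 × 1/16 = 8.875
χ² = Σ (O − E)² / E
  black rough-coated: (83 − 79.875)² / 79.875 = 0.1223
  black smooth-coated: (24 − 26.625)² / 26.625 = 0.2588
  white rough-coated: (25 − 26.625)² / 26.625 = 0.0992
  white smooth-coated: (10 − 8.875)² / 8.875 = 0.1426
χ² = 0.1223 + 0.2588 + 0.0992 + 0.1426 = 0.6229 ≈ 0.623

0.623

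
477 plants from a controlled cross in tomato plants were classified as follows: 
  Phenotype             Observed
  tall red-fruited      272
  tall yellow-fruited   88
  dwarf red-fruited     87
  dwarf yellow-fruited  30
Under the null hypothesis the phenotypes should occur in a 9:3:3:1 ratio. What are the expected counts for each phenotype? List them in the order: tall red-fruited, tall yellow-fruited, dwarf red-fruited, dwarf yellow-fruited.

The 9:3:3:1 ratio has 16 parts, so with N = 477 the expected counts are:
  tall red-fruited: 477 × 9/16 = 268.3125
  tall yellow-fruited: 477 × 3/16 = 89.4375
  dwarf red-fruited: 477 × 3/16 = 89.4375
  dwarf yellow-fruited: 477 × 1/16 = 29.8125

268.3125, 89.4375, 89.4375, 29.8125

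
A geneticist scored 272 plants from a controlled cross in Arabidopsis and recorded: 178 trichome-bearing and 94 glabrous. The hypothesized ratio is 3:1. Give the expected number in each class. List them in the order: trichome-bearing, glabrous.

Expected counts for N = 272 under a 3:1 ratio (total parts = 4):
  trichome-bearing: 272 × 3/4 = 204
  glabrous: 272 × 1/4 = 68

204, 68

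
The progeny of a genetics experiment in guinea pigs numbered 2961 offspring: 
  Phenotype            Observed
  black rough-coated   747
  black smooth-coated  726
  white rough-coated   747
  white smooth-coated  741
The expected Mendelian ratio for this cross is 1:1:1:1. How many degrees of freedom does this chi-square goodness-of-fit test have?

3

A goodness-of-fit test with 4 phenotype classes has df = 4 − 1 = 3.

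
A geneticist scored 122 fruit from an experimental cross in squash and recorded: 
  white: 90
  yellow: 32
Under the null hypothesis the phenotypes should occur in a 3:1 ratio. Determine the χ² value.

The 3:1 ratio has 4 parts, so with N = 122 the expected counts are:
  white: 122 × 3/4 = 91.5
  yellow: 122 × 1/4 = 30.5
χ² = Σ (O − E)² / E
  white: (90 − 91.5)² / 91.5 = 0.0246
  yellow: (32 − 30.5)² / 30.5 = 0.0738
χ² = 0.0246 + 0.0738 = 0.0984 ≈ 0.098

0.098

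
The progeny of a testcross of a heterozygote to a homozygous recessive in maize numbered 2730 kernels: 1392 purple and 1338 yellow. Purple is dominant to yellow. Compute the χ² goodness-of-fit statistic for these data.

1.068

A testcross of a heterozygote (Aa × aa) gives a 1:1 phenotypic ratio.
Expected counts for N = 2730 under a 1:1 ratio (total parts = 2):
  purple: 2730 × 1/2 = 1365
  yellow: 2730 × 1/2 = 1365
χ² = Σ (O − E)² / E
  purple: (1392 − 1365)² / 1365 = 0.5341
  yellow: (1338 − 1365)² / 1365 = 0.5341
χ² = 0.5341 + 0.5341 = 1.0682 ≈ 1.068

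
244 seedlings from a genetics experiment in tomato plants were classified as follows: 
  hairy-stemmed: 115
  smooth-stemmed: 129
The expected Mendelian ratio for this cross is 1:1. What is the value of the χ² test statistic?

The 1:1 ratio has 2 parts, so with N = 244 the expected counts are:
  hairy-stemmed: 244 × 1/2 = 122
  smooth-stemmed: 244 × 1/2 = 122
χ² = Σ (O − E)² / E
  hairy-stemmed: (115 − 122)² / 122 = 0.4016
  smooth-stemmed: (129 − 122)² / 122 = 0.4016
χ² = 0.4016 + 0.4016 = 0.8032 ≈ 0.803

0.803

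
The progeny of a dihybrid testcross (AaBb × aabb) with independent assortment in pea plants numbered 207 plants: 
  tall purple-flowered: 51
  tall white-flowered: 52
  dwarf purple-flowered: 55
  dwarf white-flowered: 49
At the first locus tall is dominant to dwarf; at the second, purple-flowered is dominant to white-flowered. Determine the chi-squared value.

0.362

A dihybrid testcross with independent assortment gives a 1:1:1:1 ratio.
The 1:1:1:1 ratio has 4 parts, so with N = 207 the expected counts are:
  tall purple-flowered: 207 × 1/4 = 51.75
  tall white-flowered: 207 × 1/4 = 51.75
  dwarf purple-flowered: 207 × 1/4 = 51.75
  dwarf white-flowered: 207 × 1/4 = 51.75
χ² = Σ (O − E)² / E
  tall purple-flowered: (51 − 51.75)² / 51.75 = 0.0109
  tall white-flowered: (52 − 51.75)² / 51.75 = 0.0012
  dwarf purple-flowered: (55 − 51.75)² / 51.75 = 0.2041
  dwarf white-flowered: (49 − 51.75)² / 51.75 = 0.1461
χ² = 0.0109 + 0.0012 + 0.2041 + 0.1461 = 0.3623 ≈ 0.362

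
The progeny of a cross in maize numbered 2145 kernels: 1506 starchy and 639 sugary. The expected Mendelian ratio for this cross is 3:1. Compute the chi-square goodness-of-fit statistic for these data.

26.250

Under the 3:1 hypothesis (Σ ratio = 4, N = 2145):
  starchy: 2145 × 3/4 = 1608.75
  sugary: 2145 × 1/4 = 536.25
χ² = Σ (O − E)² / E
  starchy: (1506 − 1608.75)² / 1608.75 = 6.5626
  sugary: (639 − 536.25)² / 536.25 = 19.6878
χ² = 6.5626 + 19.6878 = 26.2504 ≈ 26.250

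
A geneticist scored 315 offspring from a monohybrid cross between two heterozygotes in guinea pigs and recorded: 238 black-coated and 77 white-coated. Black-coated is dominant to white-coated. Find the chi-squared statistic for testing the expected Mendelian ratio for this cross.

0.052

For a monohybrid cross between heterozygotes with complete dominance, the expected phenotypic ratio is 3:1.
Under the 3:1 hypothesis (Σ ratio = 4, N = 315):
  black-coated: 315 × 3/4 = 236.25
  white-coated: 315 × 1/4 = 78.75
χ² = Σ (O − E)² / E
  black-coated: (238 − 236.25)² / 236.25 = 0.0130
  white-coated: (77 − 78.75)² / 78.75 = 0.0389
χ² = 0.0130 + 0.0389 = 0.0519 ≈ 0.052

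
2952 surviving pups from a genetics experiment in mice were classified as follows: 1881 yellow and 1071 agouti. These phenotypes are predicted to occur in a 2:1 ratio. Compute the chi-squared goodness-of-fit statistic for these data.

11.538

Expected counts for N = 2952 under a 2:1 ratio (total parts = 3):
  yellow: 2952 × 2/3 = 1968
  agouti: 2952 × 1/3 = 984
χ² = Σ (O − E)² / E
  yellow: (1881 − 1968)² / 1968 = 3.8460
  agouti: (1071 − 984)² / 984 = 7.6921
χ² = 3.8460 + 7.6921 = 11.5381 ≈ 11.538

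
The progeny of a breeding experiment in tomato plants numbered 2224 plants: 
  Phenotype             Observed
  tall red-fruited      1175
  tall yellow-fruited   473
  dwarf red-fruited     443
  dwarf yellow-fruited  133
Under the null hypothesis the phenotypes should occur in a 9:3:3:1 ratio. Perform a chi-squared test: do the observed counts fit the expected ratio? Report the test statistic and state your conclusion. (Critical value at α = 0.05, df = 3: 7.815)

Total ratio parts = 16. Expected numbers out of 2224:
  tall red-fruited: 2224 × 9/16 = 1251
  tall yellow-fruited: 2224 × 3/16 = 417
  dwarf red-fruited: 2224 × 3/16 = 417
  dwarf yellow-fruited: 2224 × 1/16 = 139
χ² = Σ (O − E)² / E
  tall red-fruited: (1175 − 1251)² / 1251 = 4.6171
  tall yellow-fruited: (473 − 417)² / 417 = 7.5204
  dwarf red-fruited: (443 − 417)² / 417 = 1.6211
  dwarf yellow-fruited: (133 − 139)² / 139 = 0.2590
χ² = 4.6171 + 7.5204 + 1.6211 + 0.2590 = 14.0176 ≈ 14.018
Degrees of freedom = 4 − 1 = 3; critical value at α = 0.05 is 7.815.
Since 14.018 > 7.815, we reject the null hypothesis — the data do not fit the 9:3:3:1 ratio.

14.018; not consistent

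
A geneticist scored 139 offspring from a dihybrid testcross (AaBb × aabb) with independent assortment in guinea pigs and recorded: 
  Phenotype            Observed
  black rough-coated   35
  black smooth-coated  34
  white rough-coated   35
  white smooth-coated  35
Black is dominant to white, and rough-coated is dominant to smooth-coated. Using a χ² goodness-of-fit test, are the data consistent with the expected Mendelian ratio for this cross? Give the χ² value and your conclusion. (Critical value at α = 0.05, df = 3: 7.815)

A dihybrid testcross with independent assortment gives a 1:1:1:1 ratio.
Under the 1:1:1:1 hypothesis (Σ ratio = 4, N = 139):
  black rough-coated: 139 × 1/4 = 34.75
  black smooth-coated: 139 × 1/4 = 34.75
  white rough-coated: 139 × 1/4 = 34.75
  white smooth-coated: 139 × 1/4 = 34.75
χ² = Σ (O − E)² / E
  black rough-coated: (35 − 34.75)² / 34.75 = 0.0018
  black smooth-coated: (34 − 34.75)² / 34.75 = 0.0162
  white rough-coated: (35 − 34.75)² / 34.75 = 0.0018
  white smooth-coated: (35 − 34.75)² / 34.75 = 0.0018
χ² = 0.0018 + 0.0162 + 0.0018 + 0.0018 = 0.0216 ≈ 0.022
Degrees of freedom = 4 − 1 = 3; critical value at α = 0.05 is 7.815.
Since 0.022 < 7.815, we fail to reject the null hypothesis — the data are consistent with the 1:1:1:1 ratio.

0.022; consistent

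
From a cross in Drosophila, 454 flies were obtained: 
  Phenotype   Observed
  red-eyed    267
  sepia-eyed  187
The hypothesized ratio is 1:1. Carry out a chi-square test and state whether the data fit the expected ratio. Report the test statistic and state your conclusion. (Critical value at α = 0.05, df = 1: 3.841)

The 1:1 ratio has 2 parts, so with N = 454 the expected counts are:
  red-eyed: 454 × 1/2 = 227
  sepia-eyed: 454 × 1/2 = 227
χ² = Σ (O − E)² / E
  red-eyed: (267 − 227)² / 227 = 7.0485
  sepia-eyed: (187 − 227)² / 227 = 7.0485
χ² = 7.0485 + 7.0485 = 14.097
Degrees of freedom = 2 − 1 = 1; critical value at α = 0.05 is 3.841.
Since 14.097 > 3.841, we reject the null hypothesis — the data do not fit the 1:1 ratio.

14.097; not consistent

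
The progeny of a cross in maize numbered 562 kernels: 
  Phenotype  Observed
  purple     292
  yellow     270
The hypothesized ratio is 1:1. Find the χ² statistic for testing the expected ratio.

0.861

Under the 1:1 hypothesis (Σ ratio = 2, N = 562):
  purple: 562 × 1/2 = 281
  yellow: 562 × 1/2 = 281
χ² = Σ (O − E)² / E
  purple: (292 − 281)² / 281 = 0.4306
  yellow: (270 − 281)² / 281 = 0.4306
χ² = 0.4306 + 0.4306 = 0.8612 ≈ 0.861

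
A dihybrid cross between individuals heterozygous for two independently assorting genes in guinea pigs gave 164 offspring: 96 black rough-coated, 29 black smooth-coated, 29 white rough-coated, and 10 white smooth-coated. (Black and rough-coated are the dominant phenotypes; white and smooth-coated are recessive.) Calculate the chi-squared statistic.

A dihybrid F₂ with independent assortment and complete dominance at both loci gives a 9:3:3:1 phenotypic ratio.
The 9:3:3:1 ratio has 16 parts, so with N = 164 the expected counts are:
  black rough-coated: 164 × 9/16 = 92.25
  black smooth-coated: 164 × 3/16 = 30.75
  white rough-coated: 164 × 3/16 = 30.75
  white smooth-coated: 164 × 1/16 = 10.25
χ² = Σ (O − E)² / E
  black rough-coated: (96 − 92.25)² / 92.25 = 0.1524
  black smooth-coated: (29 − 30.75)² / 30.75 = 0.0996
  white rough-coated: (29 − 30.75)² / 30.75 = 0.0996
  white smooth-coated: (10 − 10.25)² / 10.25 = 0.0061
χ² = 0.1524 + 0.0996 + 0.0996 + 0.0061 = 0.3577 ≈ 0.358

0.358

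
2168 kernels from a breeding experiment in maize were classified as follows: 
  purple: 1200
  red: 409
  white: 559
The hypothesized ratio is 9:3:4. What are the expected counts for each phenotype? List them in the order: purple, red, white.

1219.5, 406.5, 542

The 9:3:4 ratio has 16 parts, so with N = 2168 the expected counts are:
  purple: 2168 × 9/16 = 1219.5
  red: 2168 × 3/16 = 406.5
  white: 2168 × 4/16 = 542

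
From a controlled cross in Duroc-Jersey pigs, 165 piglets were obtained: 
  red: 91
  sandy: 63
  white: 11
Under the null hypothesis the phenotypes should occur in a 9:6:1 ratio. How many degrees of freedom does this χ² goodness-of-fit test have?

A goodness-of-fit test with 3 phenotype classes has df = 3 − 1 = 2.

2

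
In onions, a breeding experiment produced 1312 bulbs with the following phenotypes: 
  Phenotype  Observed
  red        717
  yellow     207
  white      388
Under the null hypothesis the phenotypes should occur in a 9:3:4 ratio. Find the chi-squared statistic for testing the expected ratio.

Under the 9:3:4 hypothesis (Σ ratio = 16, N = 1312):
  red: 1312 × 9/16 = 738
  yellow: 1312 × 3/16 = 246
  white: 1312 × 4/16 = 328
χ² = Σ (O − E)² / E
  red: (717 − 738)² / 738 = 0.5976
  yellow: (207 − 246)² / 246 = 6.1829
  white: (388 − 328)² / 328 = 10.9756
χ² = 0.5976 + 6.1829 + 10.9756 = 17.7561 ≈ 17.756

17.756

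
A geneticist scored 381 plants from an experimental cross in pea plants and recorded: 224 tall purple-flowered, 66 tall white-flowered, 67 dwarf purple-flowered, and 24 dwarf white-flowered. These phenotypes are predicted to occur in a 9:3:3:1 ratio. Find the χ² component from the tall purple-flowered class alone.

0.438

Expected counts for N = 381 under a 9:3:3:1 ratio (total parts = 16):
  tall purple-flowered: 381 × 9/16 = 214.3125
  tall white-flowered: 381 × 3/16 = 71.4375
  dwarf purple-flowered: 381 × 3/16 = 71.4375
  dwarf white-flowered: 381 × 1/16 = 23.8125
Contribution of tall purple-flowered: (224 − 214.3125)² / 214.3125 = 0.4379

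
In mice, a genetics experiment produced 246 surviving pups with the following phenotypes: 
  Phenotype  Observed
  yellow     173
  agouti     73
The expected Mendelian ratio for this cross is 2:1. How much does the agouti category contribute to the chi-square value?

Expected counts for N = 246 under a 2:1 ratio (total parts = 3):
  yellow: 246 × 2/3 = 164
  agouti: 246 × 1/3 = 82
Contribution of agouti: (73 − 82)² / 82 = 0.9878

0.988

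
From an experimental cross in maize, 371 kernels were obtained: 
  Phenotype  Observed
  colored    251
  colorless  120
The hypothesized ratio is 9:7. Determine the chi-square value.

19.609

The 9:7 ratio has 16 parts, so with N = 371 the expected counts are:
  colored: 371 × 9/16 = 208.6875
  colorless: 371 × 7/16 = 162.3125
χ² = Σ (O − E)² / E
  colored: (251 − 208.6875)² / 208.6875 = 8.5791
  colorless: (120 − 162.3125)² / 162.3125 = 11.0303
χ² = 8.5791 + 11.0303 = 19.6094 ≈ 19.609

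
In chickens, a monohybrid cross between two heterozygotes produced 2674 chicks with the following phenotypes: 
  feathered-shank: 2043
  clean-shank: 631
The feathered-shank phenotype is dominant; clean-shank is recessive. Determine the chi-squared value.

For a monohybrid cross between heterozygotes with complete dominance, the expected phenotypic ratio is 3:1.
Expected counts for N = 2674 under a 3:1 ratio (total parts = 4):
  feathered-shank: 2674 × 3/4 = 2005.5
  clean-shank: 2674 × 1/4 = 668.5
χ² = Σ (O − E)² / E
  feathered-shank: (2043 − 2005.5)² / 2005.5 = 0.7012
  clean-shank: (631 − 668.5)² / 668.5 = 2.1036
χ² = 0.7012 + 2.1036 = 2.8048 ≈ 2.805

2.805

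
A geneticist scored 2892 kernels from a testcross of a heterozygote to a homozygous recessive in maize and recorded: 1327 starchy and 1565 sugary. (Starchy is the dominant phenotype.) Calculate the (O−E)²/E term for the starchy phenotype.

A testcross of a heterozygote (Aa × aa) gives a 1:1 phenotypic ratio.
Expected counts for N = 2892 under a 1:1 ratio (total parts = 2):
  starchy: 2892 × 1/2 = 1446
  sugary: 2892 × 1/2 = 1446
Contribution of starchy: (1327 − 1446)² / 1446 = 9.7932

9.793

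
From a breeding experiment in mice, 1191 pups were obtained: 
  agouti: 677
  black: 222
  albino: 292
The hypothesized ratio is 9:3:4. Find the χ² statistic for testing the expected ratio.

Expected counts for N = 1191 under a 9:3:4 ratio (total parts = 16):
  agouti: 1191 × 9/16 = 669.9375
  black: 1191 × 3/16 = 223.3125
  albino: 1191 × 4/16 = 297.75
χ² = Σ (O − E)² / E
  agouti: (677 − 669.9375)² / 669.9375 = 0.0745
  black: (222 − 223.3125)² / 223.3125 = 0.0077
  albino: (292 − 297.75)² / 297.75 = 0.1110
χ² = 0.0745 + 0.0077 + 0.1110 = 0.1932 ≈ 0.193

0.193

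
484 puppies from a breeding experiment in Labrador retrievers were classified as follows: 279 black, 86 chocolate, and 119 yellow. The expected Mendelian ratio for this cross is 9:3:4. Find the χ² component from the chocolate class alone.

0.249

The 9:3:4 ratio has 16 parts, so with N = 484 the expected counts are:
  black: 484 × 9/16 = 272.25
  chocolate: 484 × 3/16 = 90.75
  yellow: 484 × 4/16 = 121
Contribution of chocolate: (86 − 90.75)² / 90.75 = 0.2486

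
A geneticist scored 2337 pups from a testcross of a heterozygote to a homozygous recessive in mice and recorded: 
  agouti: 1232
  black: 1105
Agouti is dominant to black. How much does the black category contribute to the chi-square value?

A testcross of a heterozygote (Aa × aa) gives a 1:1 phenotypic ratio.
Expected counts for N = 2337 under a 1:1 ratio (total parts = 2):
  agouti: 2337 × 1/2 = 1168.5
  black: 2337 × 1/2 = 1168.5
Contribution of black: (1105 − 1168.5)² / 1168.5 = 3.4508

3.451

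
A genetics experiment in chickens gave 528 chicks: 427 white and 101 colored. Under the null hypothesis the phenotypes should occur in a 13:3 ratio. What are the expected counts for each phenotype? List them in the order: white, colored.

Expected counts for N = 528 under a 13:3 ratio (total parts = 16):
  white: 528 × 13/16 = 429
  colored: 528 × 3/16 = 99

429, 99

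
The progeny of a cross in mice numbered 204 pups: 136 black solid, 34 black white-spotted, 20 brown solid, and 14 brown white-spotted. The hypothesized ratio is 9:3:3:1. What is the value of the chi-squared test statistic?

13.237

The 9:3:3:1 ratio has 16 parts, so with N = 204 the expected counts are:
  black solid: 204 × 9/16 = 114.75
  black white-spotted: 204 × 3/16 = 38.25
  brown solid: 204 × 3/16 = 38.25
  brown white-spotted: 204 × 1/16 = 12.75
χ² = Σ (O − E)² / E
  black solid: (136 − 114.75)² / 114.75 = 3.9352
  black white-spotted: (34 − 38.25)² / 38.25 = 0.4722
  brown solid: (20 − 38.25)² / 38.25 = 8.7075
  brown white-spotted: (14 − 12.75)² / 12.75 = 0.1225
χ² = 3.9352 + 0.4722 + 8.7075 + 0.1225 = 13.2374 ≈ 13.237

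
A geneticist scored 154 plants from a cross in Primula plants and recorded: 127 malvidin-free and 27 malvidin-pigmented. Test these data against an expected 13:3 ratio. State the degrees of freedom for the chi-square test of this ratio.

1

A goodness-of-fit test with 2 phenotype classes has df = 2 − 1 = 1.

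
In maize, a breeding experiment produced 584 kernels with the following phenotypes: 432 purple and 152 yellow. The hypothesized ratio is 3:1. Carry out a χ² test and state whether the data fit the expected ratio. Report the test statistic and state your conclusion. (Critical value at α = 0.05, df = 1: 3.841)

Expected counts for N = 584 under a 3:1 ratio (total parts = 4):
  purple: 584 × 3/4 = 438
  yellow: 584 × 1/4 = 146
χ² = Σ (O − E)² / E
  purple: (432 − 438)² / 438 = 0.0822
  yellow: (152 − 146)² / 146 = 0.2466
χ² = 0.0822 + 0.2466 = 0.3288 ≈ 0.329
Degrees of freedom = 2 − 1 = 1; critical value at α = 0.05 is 3.841.
Since 0.329 < 3.841, we fail to reject the null hypothesis — the data are consistent with the 3:1 ratio.

0.329; consistent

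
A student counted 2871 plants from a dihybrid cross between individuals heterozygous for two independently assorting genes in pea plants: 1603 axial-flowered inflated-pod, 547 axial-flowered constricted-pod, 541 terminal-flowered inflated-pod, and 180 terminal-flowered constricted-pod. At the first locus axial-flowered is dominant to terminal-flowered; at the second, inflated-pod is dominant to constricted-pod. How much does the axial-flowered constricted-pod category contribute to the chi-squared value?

0.140

A dihybrid F₂ with independent assortment and complete dominance at both loci gives a 9:3:3:1 phenotypic ratio.
The 9:3:3:1 ratio has 16 parts, so with N = 2871 the expected counts are:
  axial-flowered inflated-pod: 2871 × 9/16 = 1614.9375
  axial-flowered constricted-pod: 2871 × 3/16 = 538.3125
  terminal-flowered inflated-pod: 2871 × 3/16 = 538.3125
  terminal-flowered constricted-pod: 2871 × 1/16 = 179.4375
Contribution of axial-flowered constricted-pod: (547 − 538.3125)² / 538.3125 = 0.1402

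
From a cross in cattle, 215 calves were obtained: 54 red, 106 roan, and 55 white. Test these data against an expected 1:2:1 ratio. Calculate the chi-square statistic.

Total ratio parts = 4. Expected numbers out of 215:
  red: 215 × 1/4 = 53.75
  roan: 215 × 2/4 = 107.5
  white: 215 × 1/4 = 53.75
χ² = Σ (O − E)² / E
  red: (54 − 53.75)² / 53.75 = 0.0012
  roan: (106 − 107.5)² / 107.5 = 0.0209
  white: (55 − 53.75)² / 53.75 = 0.0291
χ² = 0.0012 + 0.0209 + 0.0291 = 0.0512 ≈ 0.051

0.051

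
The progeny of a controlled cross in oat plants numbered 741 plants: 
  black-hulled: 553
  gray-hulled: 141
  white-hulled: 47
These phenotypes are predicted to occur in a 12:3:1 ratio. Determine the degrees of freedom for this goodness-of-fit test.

A goodness-of-fit test with 3 phenotype classes has df = 3 − 1 = 2.

2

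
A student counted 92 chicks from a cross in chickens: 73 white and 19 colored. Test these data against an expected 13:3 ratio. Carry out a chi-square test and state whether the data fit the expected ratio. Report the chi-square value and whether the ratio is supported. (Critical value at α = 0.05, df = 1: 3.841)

0.219; consistent

The 13:3 ratio has 16 parts, so with N = 92 the expected counts are:
  white: 92 × 13/16 = 74.75
  colored: 92 × 3/16 = 17.25
χ² = Σ (O − E)² / E
  white: (73 − 74.75)² / 74.75 = 0.0410
  colored: (19 − 17.25)² / 17.25 = 0.1775
χ² = 0.0410 + 0.1775 = 0.2185 ≈ 0.219
Degrees of freedom = 2 − 1 = 1; critical value at α = 0.05 is 3.841.
Since 0.219 < 3.841, we fail to reject the null hypothesis — the data are consistent with the 13:3 ratio.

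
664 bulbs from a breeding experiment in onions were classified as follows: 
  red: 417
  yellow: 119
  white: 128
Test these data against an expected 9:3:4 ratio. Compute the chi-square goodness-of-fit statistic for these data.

14.008

The 9:3:4 ratio has 16 parts, so with N = 664 the expected counts are:
  red: 664 × 9/16 = 373.5
  yellow: 664 × 3/16 = 124.5
  white: 664 × 4/16 = 166
χ² = Σ (O − E)² / E
  red: (417 − 373.5)² / 373.5 = 5.0663
  yellow: (119 − 124.5)² / 124.5 = 0.2430
  white: (128 − 166)² / 166 = 8.6988
χ² = 5.0663 + 0.2430 + 8.6988 = 14.0081 ≈ 14.008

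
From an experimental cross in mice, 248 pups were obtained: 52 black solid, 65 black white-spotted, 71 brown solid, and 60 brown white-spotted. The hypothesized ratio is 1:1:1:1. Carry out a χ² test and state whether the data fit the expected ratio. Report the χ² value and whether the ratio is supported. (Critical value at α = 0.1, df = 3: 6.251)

Under the 1:1:1:1 hypothesis (Σ ratio = 4, N = 248):
  black solid: 248 × 1/4 = 62
  black white-spotted: 248 × 1/4 = 62
  brown solid: 248 × 1/4 = 62
  brown white-spotted: 248 × 1/4 = 62
χ² = Σ (O − E)² / E
  black solid: (52 − 62)² / 62 = 1.6129
  black white-spotted: (65 − 62)² / 62 = 0.1452
  brown solid: (71 − 62)² / 62 = 1.3065
  brown white-spotted: (60 − 62)² / 62 = 0.0645
χ² = 1.6129 + 0.1452 + 1.3065 + 0.0645 = 3.1291 ≈ 3.129
Degrees of freedom = 4 − 1 = 3; critical value at α = 0.1 is 6.251.
Since 3.129 < 6.251, we fail to reject the null hypothesis — the data are consistent with the 1:1:1:1 ratio.

3.129; consistent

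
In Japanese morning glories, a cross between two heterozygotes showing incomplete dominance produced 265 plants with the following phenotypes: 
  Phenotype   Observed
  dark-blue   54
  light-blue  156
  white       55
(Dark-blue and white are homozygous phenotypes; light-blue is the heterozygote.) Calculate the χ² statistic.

With incomplete dominance, a heterozygote × heterozygote cross gives a 1:2:1 phenotypic ratio.
Under the 1:2:1 hypothesis (Σ ratio = 4, N = 265):
  dark-blue: 265 × 1/4 = 66.25
  light-blue: 265 × 2/4 = 132.5
  white: 265 × 1/4 = 66.25
χ² = Σ (O − E)² / E
  dark-blue: (54 − 66.25)² / 66.25 = 2.2651
  light-blue: (156 − 132.5)² / 132.5 = 4.1679
  white: (55 − 66.25)² / 66.25 = 1.9104
χ² = 2.2651 + 4.1679 + 1.9104 = 8.3434 ≈ 8.343

8.343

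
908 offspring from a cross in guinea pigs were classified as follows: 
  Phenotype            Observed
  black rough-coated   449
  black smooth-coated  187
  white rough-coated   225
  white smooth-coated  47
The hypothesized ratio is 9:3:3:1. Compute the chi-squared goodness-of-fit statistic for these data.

Total ratio parts = 16. Expected numbers out of 908:
  black rough-coated: 908 × 9/16 = 510.75
  black smooth-coated: 908 × 3/16 = 170.25
  white rough-coated: 908 × 3/16 = 170.25
  white smooth-coated: 908 × 1/16 = 56.75
χ² = Σ (O − E)² / E
  black rough-coated: (449 − 510.75)² / 510.75 = 7.4656
  black smooth-coated: (187 − 170.25)² / 170.25 = 1.6479
  white rough-coated: (225 − 170.25)² / 170.25 = 17.6068
  white smooth-coated: (47 − 56.75)² / 56.75 = 1.6751
χ² = 7.4656 + 1.6479 + 17.6068 + 1.6751 = 28.3954 ≈ 28.395

28.395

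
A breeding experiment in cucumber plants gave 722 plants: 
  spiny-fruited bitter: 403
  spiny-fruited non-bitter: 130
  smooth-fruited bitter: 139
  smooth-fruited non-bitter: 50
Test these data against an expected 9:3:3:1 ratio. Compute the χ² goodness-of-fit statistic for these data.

0.861

Under the 9:3:3:1 hypothesis (Σ ratio = 16, N = 722):
  spiny-fruited bitter: 722 × 9/16 = 406.125
  spiny-fruited non-bitter: 722 × 3/16 = 135.375
  smooth-fruited bitter: 722 × 3/16 = 135.375
  smooth-fruited non-bitter: 722 × 1/16 = 45.125
χ² = Σ (O − E)² / E
  spiny-fruited bitter: (403 − 406.125)² / 406.125 = 0.0240
  spiny-fruited non-bitter: (130 − 135.375)² / 135.375 = 0.2134
  smooth-fruited bitter: (139 − 135.375)² / 135.375 = 0.0971
  smooth-fruited non-bitter: (50 − 45.125)² / 45.125 = 0.5267
χ² = 0.0240 + 0.2134 + 0.0971 + 0.5267 = 0.8612 ≈ 0.861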